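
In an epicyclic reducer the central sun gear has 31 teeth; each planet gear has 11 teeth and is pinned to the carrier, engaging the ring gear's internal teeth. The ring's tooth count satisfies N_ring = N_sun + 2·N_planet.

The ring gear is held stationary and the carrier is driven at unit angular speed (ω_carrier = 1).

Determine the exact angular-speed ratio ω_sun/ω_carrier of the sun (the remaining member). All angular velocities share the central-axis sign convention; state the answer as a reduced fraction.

N_ring = 31 + 2·11 = 53
31(ω_s−ω_c) = −53(ω_r−ω_c),  ω_r=0, ω_c=1
ω_s = 1 − (53/31)(0−1) = 84/31
ω_s/ω_c = 84/31

84/31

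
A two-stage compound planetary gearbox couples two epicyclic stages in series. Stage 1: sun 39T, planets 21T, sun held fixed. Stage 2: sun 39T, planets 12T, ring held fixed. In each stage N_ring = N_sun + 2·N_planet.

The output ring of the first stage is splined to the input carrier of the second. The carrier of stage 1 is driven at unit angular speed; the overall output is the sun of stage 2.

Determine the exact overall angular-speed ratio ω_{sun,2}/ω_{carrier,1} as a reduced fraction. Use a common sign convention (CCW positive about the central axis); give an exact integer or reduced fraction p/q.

Stage 1: N_ring = 39 + 2·21 = 81
Stage 1: 39(ω_s−ω_c) = −81(ω_r−ω_c),  ω_s=0, ω_c=1
Stage 1: ω_r = 1 − (39/81)(0−1) = 40/27
  ⇒ ω_r¹/ω_c¹ = 40/27
Stage 2: N_ring = 39 + 2·12 = 63
Stage 2: 39(ω_s−ω_c) = −63(ω_r−ω_c),  ω_r=0, ω_c=1
Stage 2: ω_s = 1 − (63/39)(0−1) = 34/13
  ⇒ ω_s²/ω_c² = 34/13
Coupling ω_c² = ω_r¹ ⇒ overall = 40/27 × 34/13 = 1360/351

1360/351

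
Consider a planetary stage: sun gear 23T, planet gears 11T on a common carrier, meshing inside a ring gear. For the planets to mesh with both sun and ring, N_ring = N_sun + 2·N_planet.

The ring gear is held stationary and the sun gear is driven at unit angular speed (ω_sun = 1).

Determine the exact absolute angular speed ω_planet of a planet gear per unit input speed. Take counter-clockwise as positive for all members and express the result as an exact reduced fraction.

-23/22

N_ring = 23 + 2·11 = 45
23(ω_s−ω_c) = −45(ω_r−ω_c),  ω_r=0, ω_s=1
23(1−ω_c) = −45(0−ω_c)  ⇒  68ω_c = 23  ⇒  ω_c = 23/68
sun–planet: 23·(1−23/68) = −11·(ω_p−ω_c)  ⇒  ω_p−ω_c = −(23/11)·(45/68) = -1035/748
ω_p = 23/68 − 1035/748 = -23/22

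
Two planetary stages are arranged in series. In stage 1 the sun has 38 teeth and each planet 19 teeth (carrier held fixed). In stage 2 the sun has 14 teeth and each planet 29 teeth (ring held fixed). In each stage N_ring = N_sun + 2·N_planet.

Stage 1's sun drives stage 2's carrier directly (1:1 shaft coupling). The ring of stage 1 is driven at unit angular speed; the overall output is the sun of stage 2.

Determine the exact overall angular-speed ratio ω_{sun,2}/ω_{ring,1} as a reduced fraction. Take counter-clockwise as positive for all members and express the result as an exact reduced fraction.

-86/7

Stage 1: N_ring = 38 + 2·19 = 76
Stage 1: 38(ω_s−ω_c) = −76(ω_r−ω_c),  ω_c=0, ω_r=1
Stage 1: ω_s = 0 − (76/38)(1−0) = -2
  ⇒ ω_s¹/ω_r¹ = -2
Stage 2: N_ring = 14 + 2·29 = 72
Stage 2: 14(ω_s−ω_c) = −72(ω_r−ω_c),  ω_r=0, ω_c=1
Stage 2: ω_s = 1 − (72/14)(0−1) = 43/7
  ⇒ ω_s²/ω_c² = 43/7
Coupling ω_c² = ω_s¹ ⇒ overall = -2 × 43/7 = -86/7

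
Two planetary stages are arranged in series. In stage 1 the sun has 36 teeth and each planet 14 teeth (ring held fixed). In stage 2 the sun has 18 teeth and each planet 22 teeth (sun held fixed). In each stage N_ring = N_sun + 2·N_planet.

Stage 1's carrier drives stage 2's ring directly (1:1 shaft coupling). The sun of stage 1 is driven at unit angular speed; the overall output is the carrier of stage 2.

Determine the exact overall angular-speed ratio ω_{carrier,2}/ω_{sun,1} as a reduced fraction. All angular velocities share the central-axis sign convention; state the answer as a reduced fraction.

Stage 1: N_ring = 36 + 2·14 = 64
Stage 1: 36(ω_s−ω_c) = −64(ω_r−ω_c),  ω_r=0, ω_s=1
Stage 1: 36(1−ω_c) = −64(0−ω_c)  ⇒  100ω_c = 36  ⇒  ω_c = 9/25
  ⇒ ω_c¹/ω_s¹ = 9/25
Stage 2: N_ring = 18 + 2·22 = 62
Stage 2: 18(ω_s−ω_c) = −62(ω_r−ω_c),  ω_s=0, ω_r=1
Stage 2: 18(0−ω_c) = −62(1−ω_c)  ⇒  80ω_c = 62  ⇒  ω_c = 31/40
  ⇒ ω_c²/ω_r² = 31/40
Coupling ω_r² = ω_c¹ ⇒ overall = 9/25 × 31/40 = 279/1000

279/1000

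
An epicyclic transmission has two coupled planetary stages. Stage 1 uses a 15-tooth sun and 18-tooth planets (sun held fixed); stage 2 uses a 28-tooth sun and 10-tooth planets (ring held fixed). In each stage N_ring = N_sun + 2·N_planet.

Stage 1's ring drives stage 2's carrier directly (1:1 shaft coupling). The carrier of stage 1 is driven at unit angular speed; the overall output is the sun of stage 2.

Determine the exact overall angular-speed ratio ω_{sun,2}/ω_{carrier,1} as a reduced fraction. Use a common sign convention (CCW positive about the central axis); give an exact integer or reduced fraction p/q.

Stage 1: N_ring = 15 + 2·18 = 51
Stage 1: 15(ω_s−ω_c) = −51(ω_r−ω_c),  ω_s=0, ω_c=1
Stage 1: ω_r = 1 − (15/51)(0−1) = 22/17
  ⇒ ω_r¹/ω_c¹ = 22/17
Stage 2: N_ring = 28 + 2·10 = 48
Stage 2: 28(ω_s−ω_c) = −48(ω_r−ω_c),  ω_r=0, ω_c=1
Stage 2: ω_s = 1 − (48/28)(0−1) = 19/7
  ⇒ ω_s²/ω_c² = 19/7
Coupling ω_c² = ω_r¹ ⇒ overall = 22/17 × 19/7 = 418/119

418/119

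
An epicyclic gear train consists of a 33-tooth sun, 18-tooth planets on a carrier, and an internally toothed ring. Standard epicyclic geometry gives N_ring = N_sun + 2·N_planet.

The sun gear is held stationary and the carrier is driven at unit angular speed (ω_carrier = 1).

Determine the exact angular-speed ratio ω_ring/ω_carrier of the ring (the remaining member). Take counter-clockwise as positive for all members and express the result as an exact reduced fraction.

34/23

N_ring = 33 + 2·18 = 69
33(ω_s−ω_c) = −69(ω_r−ω_c),  ω_s=0, ω_c=1
ω_r = 1 − (33/69)(0−1) = 34/23
ω_r/ω_c = 34/23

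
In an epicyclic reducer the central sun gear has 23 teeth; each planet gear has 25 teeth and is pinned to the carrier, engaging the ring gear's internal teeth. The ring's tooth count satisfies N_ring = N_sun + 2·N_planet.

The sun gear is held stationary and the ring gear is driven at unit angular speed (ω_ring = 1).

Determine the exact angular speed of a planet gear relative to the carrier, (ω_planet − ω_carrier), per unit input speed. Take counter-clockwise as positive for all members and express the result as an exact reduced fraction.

N_ring = 23 + 2·25 = 73
23(ω_s−ω_c) = −73(ω_r−ω_c),  ω_s=0, ω_r=1
23(0−ω_c) = −73(1−ω_c)  ⇒  96ω_c = 73  ⇒  ω_c = 73/96
sun–planet: 23·(0−73/96) = −25·(ω_p−ω_c)  ⇒  ω_p−ω_c = −(23/25)·(-73/96) = 1679/2400

1679/2400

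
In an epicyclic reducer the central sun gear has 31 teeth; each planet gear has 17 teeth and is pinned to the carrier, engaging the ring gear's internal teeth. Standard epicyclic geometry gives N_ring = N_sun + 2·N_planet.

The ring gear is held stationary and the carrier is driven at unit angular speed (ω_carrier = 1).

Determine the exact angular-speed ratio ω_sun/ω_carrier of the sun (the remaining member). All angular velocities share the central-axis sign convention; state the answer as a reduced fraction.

96/31

N_ring = 31 + 2·17 = 65
31(ω_s−ω_c) = −65(ω_r−ω_c),  ω_r=0, ω_c=1
ω_s = 1 − (65/31)(0−1) = 96/31
ω_s/ω_c = 96/31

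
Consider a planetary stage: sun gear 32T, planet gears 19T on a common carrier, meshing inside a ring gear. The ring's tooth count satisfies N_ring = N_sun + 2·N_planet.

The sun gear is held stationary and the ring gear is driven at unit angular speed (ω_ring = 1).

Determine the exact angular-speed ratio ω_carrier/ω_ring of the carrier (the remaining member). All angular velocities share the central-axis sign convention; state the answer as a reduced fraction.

N_ring = 32 + 2·19 = 70
32(ω_s−ω_c) = −70(ω_r−ω_c),  ω_s=0, ω_r=1
32(0−ω_c) = −70(1−ω_c)  ⇒  102ω_c = 70  ⇒  ω_c = 35/51
ω_c/ω_r = 35/51

35/51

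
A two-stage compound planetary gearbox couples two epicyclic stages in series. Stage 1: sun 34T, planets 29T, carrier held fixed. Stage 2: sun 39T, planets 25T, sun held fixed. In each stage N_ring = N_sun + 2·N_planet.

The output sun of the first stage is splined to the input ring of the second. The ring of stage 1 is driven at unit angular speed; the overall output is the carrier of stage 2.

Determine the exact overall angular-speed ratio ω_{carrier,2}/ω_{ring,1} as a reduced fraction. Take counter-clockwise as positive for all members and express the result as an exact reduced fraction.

-2047/1088

Stage 1: N_ring = 34 + 2·29 = 92
Stage 1: 34(ω_s−ω_c) = −92(ω_r−ω_c),  ω_c=0, ω_r=1
Stage 1: ω_s = 0 − (92/34)(1−0) = -46/17
  ⇒ ω_s¹/ω_r¹ = -46/17
Stage 2: N_ring = 39 + 2·25 = 89
Stage 2: 39(ω_s−ω_c) = −89(ω_r−ω_c),  ω_s=0, ω_r=1
Stage 2: 39(0−ω_c) = −89(1−ω_c)  ⇒  128ω_c = 89  ⇒  ω_c = 89/128
  ⇒ ω_c²/ω_r² = 89/128
Coupling ω_r² = ω_s¹ ⇒ overall = -46/17 × 89/128 = -2047/1088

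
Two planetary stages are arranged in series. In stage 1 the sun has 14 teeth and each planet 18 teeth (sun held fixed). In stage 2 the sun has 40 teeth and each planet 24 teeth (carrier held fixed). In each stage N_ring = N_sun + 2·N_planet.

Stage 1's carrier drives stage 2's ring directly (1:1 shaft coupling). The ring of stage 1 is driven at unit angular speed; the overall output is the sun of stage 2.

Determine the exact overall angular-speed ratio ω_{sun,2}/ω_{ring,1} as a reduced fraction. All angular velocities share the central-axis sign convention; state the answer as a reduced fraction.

-55/32

Stage 1: N_ring = 14 + 2·18 = 50
Stage 1: 14(ω_s−ω_c) = −50(ω_r−ω_c),  ω_s=0, ω_r=1
Stage 1: 14(0−ω_c) = −50(1−ω_c)  ⇒  64ω_c = 50  ⇒  ω_c = 25/32
  ⇒ ω_c¹/ω_r¹ = 25/32
Stage 2: N_ring = 40 + 2·24 = 88
Stage 2: 40(ω_s−ω_c) = −88(ω_r−ω_c),  ω_c=0, ω_r=1
Stage 2: ω_s = 0 − (88/40)(1−0) = -11/5
  ⇒ ω_s²/ω_r² = -11/5
Coupling ω_r² = ω_c¹ ⇒ overall = 25/32 × -11/5 = -55/32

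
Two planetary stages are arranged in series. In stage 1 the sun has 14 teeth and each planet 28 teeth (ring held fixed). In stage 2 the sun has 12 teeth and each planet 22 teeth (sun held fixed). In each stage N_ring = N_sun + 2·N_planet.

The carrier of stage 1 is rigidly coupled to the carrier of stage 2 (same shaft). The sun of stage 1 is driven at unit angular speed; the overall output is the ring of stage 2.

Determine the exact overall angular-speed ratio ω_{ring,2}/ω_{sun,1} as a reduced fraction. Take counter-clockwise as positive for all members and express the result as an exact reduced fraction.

Stage 1: N_ring = 14 + 2·28 = 70
Stage 1: 14(ω_s−ω_c) = −70(ω_r−ω_c),  ω_r=0, ω_s=1
Stage 1: 14(1−ω_c) = −70(0−ω_c)  ⇒  84ω_c = 14  ⇒  ω_c = 1/6
  ⇒ ω_c¹/ω_s¹ = 1/6
Stage 2: N_ring = 12 + 2·22 = 56
Stage 2: 12(ω_s−ω_c) = −56(ω_r−ω_c),  ω_s=0, ω_c=1
Stage 2: ω_r = 1 − (12/56)(0−1) = 17/14
  ⇒ ω_r²/ω_c² = 17/14
Coupling ω_c² = ω_c¹ ⇒ overall = 1/6 × 17/14 = 17/84

17/84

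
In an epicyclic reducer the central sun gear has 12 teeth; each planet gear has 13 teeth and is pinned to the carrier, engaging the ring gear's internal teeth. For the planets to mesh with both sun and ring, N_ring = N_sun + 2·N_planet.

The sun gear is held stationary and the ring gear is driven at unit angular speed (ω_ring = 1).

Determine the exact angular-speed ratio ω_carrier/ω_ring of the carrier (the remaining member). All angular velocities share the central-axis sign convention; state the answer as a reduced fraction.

19/25

N_ring = 12 + 2·13 = 38
12(ω_s−ω_c) = −38(ω_r−ω_c),  ω_s=0, ω_r=1
12(0−ω_c) = −38(1−ω_c)  ⇒  50ω_c = 38  ⇒  ω_c = 19/25
ω_c/ω_r = 19/25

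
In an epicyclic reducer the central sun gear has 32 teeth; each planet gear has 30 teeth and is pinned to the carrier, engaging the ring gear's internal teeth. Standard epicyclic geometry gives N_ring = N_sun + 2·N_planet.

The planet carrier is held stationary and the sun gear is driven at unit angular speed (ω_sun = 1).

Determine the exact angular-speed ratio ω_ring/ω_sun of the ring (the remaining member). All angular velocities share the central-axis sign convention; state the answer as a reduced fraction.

N_ring = 32 + 2·30 = 92
32(ω_s−ω_c) = −92(ω_r−ω_c),  ω_c=0, ω_s=1
ω_r = 0 − (32/92)(1−0) = -8/23
ω_r/ω_s = -8/23

-8/23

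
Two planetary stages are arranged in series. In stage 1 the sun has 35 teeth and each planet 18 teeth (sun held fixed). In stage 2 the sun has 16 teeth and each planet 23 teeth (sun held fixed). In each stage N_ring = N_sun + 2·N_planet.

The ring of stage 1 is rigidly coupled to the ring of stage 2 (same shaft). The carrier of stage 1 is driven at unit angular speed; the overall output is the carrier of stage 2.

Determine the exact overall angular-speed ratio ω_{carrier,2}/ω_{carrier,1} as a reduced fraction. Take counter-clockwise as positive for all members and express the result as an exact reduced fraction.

3286/2769

Stage 1: N_ring = 35 + 2·18 = 71
Stage 1: 35(ω_s−ω_c) = −71(ω_r−ω_c),  ω_s=0, ω_c=1
Stage 1: ω_r = 1 − (35/71)(0−1) = 106/71
  ⇒ ω_r¹/ω_c¹ = 106/71
Stage 2: N_ring = 16 + 2·23 = 62
Stage 2: 16(ω_s−ω_c) = −62(ω_r−ω_c),  ω_s=0, ω_r=1
Stage 2: 16(0−ω_c) = −62(1−ω_c)  ⇒  78ω_c = 62  ⇒  ω_c = 31/39
  ⇒ ω_c²/ω_r² = 31/39
Coupling ω_r² = ω_r¹ ⇒ overall = 106/71 × 31/39 = 3286/2769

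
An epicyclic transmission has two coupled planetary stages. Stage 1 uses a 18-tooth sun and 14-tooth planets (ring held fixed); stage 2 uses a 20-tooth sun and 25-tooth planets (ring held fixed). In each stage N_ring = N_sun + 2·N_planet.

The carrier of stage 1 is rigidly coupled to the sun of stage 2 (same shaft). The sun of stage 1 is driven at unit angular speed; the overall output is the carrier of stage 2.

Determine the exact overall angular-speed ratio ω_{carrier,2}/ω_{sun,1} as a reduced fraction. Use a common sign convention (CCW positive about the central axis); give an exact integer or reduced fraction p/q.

Stage 1: N_ring = 18 + 2·14 = 46
Stage 1: 18(ω_s−ω_c) = −46(ω_r−ω_c),  ω_r=0, ω_s=1
Stage 1: 18(1−ω_c) = −46(0−ω_c)  ⇒  64ω_c = 18  ⇒  ω_c = 9/32
  ⇒ ω_c¹/ω_s¹ = 9/32
Stage 2: N_ring = 20 + 2·25 = 70
Stage 2: 20(ω_s−ω_c) = −70(ω_r−ω_c),  ω_r=0, ω_s=1
Stage 2: 20(1−ω_c) = −70(0−ω_c)  ⇒  90ω_c = 20  ⇒  ω_c = 2/9
  ⇒ ω_c²/ω_s² = 2/9
Coupling ω_s² = ω_c¹ ⇒ overall = 9/32 × 2/9 = 1/16

1/16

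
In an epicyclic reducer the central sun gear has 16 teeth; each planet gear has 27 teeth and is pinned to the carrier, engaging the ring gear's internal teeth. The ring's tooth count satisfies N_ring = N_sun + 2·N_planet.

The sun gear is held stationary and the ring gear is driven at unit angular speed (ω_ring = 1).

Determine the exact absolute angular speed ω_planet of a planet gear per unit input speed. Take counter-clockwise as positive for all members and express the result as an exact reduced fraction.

N_ring = 16 + 2·27 = 70
16(ω_s−ω_c) = −70(ω_r−ω_c),  ω_s=0, ω_r=1
16(0−ω_c) = −70(1−ω_c)  ⇒  86ω_c = 70  ⇒  ω_c = 35/43
sun–planet: 16·(0−35/43) = −27·(ω_p−ω_c)  ⇒  ω_p−ω_c = −(16/27)·(-35/43) = 560/1161
ω_p = 35/43 + 560/1161 = 35/27

35/27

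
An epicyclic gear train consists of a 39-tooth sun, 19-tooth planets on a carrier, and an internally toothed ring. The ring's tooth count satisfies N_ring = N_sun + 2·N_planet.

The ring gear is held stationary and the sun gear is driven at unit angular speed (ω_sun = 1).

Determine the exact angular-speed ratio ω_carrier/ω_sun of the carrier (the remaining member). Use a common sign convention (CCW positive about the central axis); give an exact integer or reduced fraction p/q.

39/116

N_ring = 39 + 2·19 = 77
39(ω_s−ω_c) = −77(ω_r−ω_c),  ω_r=0, ω_s=1
39(1−ω_c) = −77(0−ω_c)  ⇒  116ω_c = 39  ⇒  ω_c = 39/116
ω_c/ω_s = 39/116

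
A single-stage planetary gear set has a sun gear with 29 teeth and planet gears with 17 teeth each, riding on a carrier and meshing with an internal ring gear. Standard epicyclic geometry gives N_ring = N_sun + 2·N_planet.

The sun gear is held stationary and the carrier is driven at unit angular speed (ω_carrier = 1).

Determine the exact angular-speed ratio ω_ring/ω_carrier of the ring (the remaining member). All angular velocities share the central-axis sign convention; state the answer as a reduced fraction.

92/63

N_ring = 29 + 2·17 = 63
29(ω_s−ω_c) = −63(ω_r−ω_c),  ω_s=0, ω_c=1
ω_r = 1 − (29/63)(0−1) = 92/63
ω_r/ω_c = 92/63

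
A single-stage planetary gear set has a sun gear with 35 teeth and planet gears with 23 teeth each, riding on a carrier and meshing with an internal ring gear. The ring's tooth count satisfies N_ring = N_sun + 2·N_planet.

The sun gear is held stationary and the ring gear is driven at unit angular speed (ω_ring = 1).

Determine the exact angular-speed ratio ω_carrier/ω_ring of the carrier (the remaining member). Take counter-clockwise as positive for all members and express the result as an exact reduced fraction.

N_ring = 35 + 2·23 = 81
35(ω_s−ω_c) = −81(ω_r−ω_c),  ω_s=0, ω_r=1
35(0−ω_c) = −81(1−ω_c)  ⇒  116ω_c = 81  ⇒  ω_c = 81/116
ω_c/ω_r = 81/116

81/116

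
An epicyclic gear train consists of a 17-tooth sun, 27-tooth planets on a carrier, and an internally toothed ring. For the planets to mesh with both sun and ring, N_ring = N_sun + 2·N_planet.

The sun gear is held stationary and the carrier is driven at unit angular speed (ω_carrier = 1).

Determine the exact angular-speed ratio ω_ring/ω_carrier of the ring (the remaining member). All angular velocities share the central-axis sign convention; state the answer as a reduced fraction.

88/71

N_ring = 17 + 2·27 = 71
17(ω_s−ω_c) = −71(ω_r−ω_c),  ω_s=0, ω_c=1
ω_r = 1 − (17/71)(0−1) = 88/71
ω_r/ω_c = 88/71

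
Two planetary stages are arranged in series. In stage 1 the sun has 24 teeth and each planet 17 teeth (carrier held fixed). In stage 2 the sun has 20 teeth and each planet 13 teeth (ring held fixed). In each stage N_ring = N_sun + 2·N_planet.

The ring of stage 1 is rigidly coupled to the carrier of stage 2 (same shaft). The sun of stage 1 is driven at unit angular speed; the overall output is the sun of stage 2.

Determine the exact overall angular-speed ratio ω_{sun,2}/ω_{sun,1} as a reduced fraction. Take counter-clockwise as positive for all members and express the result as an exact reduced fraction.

-198/145

Stage 1: N_ring = 24 + 2·17 = 58
Stage 1: 24(ω_s−ω_c) = −58(ω_r−ω_c),  ω_c=0, ω_s=1
Stage 1: ω_r = 0 − (24/58)(1−0) = -12/29
  ⇒ ω_r¹/ω_s¹ = -12/29
Stage 2: N_ring = 20 + 2·13 = 46
Stage 2: 20(ω_s−ω_c) = −46(ω_r−ω_c),  ω_r=0, ω_c=1
Stage 2: ω_s = 1 − (46/20)(0−1) = 33/10
  ⇒ ω_s²/ω_c² = 33/10
Coupling ω_c² = ω_r¹ ⇒ overall = -12/29 × 33/10 = -198/145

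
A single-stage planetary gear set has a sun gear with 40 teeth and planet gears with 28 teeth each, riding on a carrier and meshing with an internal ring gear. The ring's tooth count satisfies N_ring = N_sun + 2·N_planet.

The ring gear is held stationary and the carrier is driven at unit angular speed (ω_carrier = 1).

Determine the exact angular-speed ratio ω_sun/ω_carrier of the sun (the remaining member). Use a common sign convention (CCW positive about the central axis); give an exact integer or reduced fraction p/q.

17/5

N_ring = 40 + 2·28 = 96
40(ω_s−ω_c) = −96(ω_r−ω_c),  ω_r=0, ω_c=1
ω_s = 1 − (96/40)(0−1) = 17/5
ω_s/ω_c = 17/5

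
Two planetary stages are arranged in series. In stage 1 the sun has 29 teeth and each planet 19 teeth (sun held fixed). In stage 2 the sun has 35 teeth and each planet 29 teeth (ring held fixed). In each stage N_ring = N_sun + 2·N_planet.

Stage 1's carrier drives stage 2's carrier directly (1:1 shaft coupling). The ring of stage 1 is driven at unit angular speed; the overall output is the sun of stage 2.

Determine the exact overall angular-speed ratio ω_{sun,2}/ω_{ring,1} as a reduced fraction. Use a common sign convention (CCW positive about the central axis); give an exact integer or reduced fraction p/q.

268/105

Stage 1: N_ring = 29 + 2·19 = 67
Stage 1: 29(ω_s−ω_c) = −67(ω_r−ω_c),  ω_s=0, ω_r=1
Stage 1: 29(0−ω_c) = −67(1−ω_c)  ⇒  96ω_c = 67  ⇒  ω_c = 67/96
  ⇒ ω_c¹/ω_r¹ = 67/96
Stage 2: N_ring = 35 + 2·29 = 93
Stage 2: 35(ω_s−ω_c) = −93(ω_r−ω_c),  ω_r=0, ω_c=1
Stage 2: ω_s = 1 − (93/35)(0−1) = 128/35
  ⇒ ω_s²/ω_c² = 128/35
Coupling ω_c² = ω_c¹ ⇒ overall = 67/96 × 128/35 = 268/105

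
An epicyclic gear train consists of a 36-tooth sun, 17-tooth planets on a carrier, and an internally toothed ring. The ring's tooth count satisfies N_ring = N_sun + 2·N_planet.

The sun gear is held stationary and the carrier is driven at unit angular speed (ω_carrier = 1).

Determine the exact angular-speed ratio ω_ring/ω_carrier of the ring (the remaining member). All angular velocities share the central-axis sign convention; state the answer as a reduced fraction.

N_ring = 36 + 2·17 = 70
36(ω_s−ω_c) = −70(ω_r−ω_c),  ω_s=0, ω_c=1
ω_r = 1 − (36/70)(0−1) = 53/35
ω_r/ω_c = 53/35

53/35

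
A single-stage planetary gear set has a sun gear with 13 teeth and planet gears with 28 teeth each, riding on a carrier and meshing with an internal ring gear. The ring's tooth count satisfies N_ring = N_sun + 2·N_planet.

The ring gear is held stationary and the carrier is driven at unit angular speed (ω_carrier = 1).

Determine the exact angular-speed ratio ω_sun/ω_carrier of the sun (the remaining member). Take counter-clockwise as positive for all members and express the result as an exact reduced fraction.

82/13

N_ring = 13 + 2·28 = 69
13(ω_s−ω_c) = −69(ω_r−ω_c),  ω_r=0, ω_c=1
ω_s = 1 − (69/13)(0−1) = 82/13
ω_s/ω_c = 82/13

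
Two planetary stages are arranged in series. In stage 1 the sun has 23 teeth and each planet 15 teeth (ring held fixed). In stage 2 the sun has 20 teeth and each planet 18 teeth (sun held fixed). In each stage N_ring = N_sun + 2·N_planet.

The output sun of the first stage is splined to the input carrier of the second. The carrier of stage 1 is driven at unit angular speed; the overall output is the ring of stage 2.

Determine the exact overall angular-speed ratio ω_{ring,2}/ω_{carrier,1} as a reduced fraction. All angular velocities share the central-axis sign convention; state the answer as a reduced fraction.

Stage 1: N_ring = 23 + 2·15 = 53
Stage 1: 23(ω_s−ω_c) = −53(ω_r−ω_c),  ω_r=0, ω_c=1
Stage 1: ω_s = 1 − (53/23)(0−1) = 76/23
  ⇒ ω_s¹/ω_c¹ = 76/23
Stage 2: N_ring = 20 + 2·18 = 56
Stage 2: 20(ω_s−ω_c) = −56(ω_r−ω_c),  ω_s=0, ω_c=1
Stage 2: ω_r = 1 − (20/56)(0−1) = 19/14
  ⇒ ω_r²/ω_c² = 19/14
Coupling ω_c² = ω_s¹ ⇒ overall = 76/23 × 19/14 = 722/161

722/161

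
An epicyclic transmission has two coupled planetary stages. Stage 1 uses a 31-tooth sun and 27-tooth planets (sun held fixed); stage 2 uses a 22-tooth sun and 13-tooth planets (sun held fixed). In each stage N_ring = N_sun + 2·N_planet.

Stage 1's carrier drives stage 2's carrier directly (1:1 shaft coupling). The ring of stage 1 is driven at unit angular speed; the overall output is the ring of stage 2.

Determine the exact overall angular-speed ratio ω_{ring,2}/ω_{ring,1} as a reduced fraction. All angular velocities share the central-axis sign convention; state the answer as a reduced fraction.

2975/2784

Stage 1: N_ring = 31 + 2·27 = 85
Stage 1: 31(ω_s−ω_c) = −85(ω_r−ω_c),  ω_s=0, ω_r=1
Stage 1: 31(0−ω_c) = −85(1−ω_c)  ⇒  116ω_c = 85  ⇒  ω_c = 85/116
  ⇒ ω_c¹/ω_r¹ = 85/116
Stage 2: N_ring = 22 + 2·13 = 48
Stage 2: 22(ω_s−ω_c) = −48(ω_r−ω_c),  ω_s=0, ω_c=1
Stage 2: ω_r = 1 − (22/48)(0−1) = 35/24
  ⇒ ω_r²/ω_c² = 35/24
Coupling ω_c² = ω_c¹ ⇒ overall = 85/116 × 35/24 = 2975/2784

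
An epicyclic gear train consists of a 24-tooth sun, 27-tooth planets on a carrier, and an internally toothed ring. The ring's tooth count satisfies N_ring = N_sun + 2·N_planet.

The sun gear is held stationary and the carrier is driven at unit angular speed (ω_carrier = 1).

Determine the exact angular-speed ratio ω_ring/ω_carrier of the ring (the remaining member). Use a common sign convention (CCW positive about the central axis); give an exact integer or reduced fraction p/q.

N_ring = 24 + 2·27 = 78
24(ω_s−ω_c) = −78(ω_r−ω_c),  ω_s=0, ω_c=1
ω_r = 1 − (24/78)(0−1) = 17/13
ω_r/ω_c = 17/13

17/13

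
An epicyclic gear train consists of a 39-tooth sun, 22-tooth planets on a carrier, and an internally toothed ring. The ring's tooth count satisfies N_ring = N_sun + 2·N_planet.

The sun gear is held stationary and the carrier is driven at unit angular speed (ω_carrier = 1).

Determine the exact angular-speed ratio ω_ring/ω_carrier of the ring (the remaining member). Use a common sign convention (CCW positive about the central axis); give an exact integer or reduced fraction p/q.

N_ring = 39 + 2·22 = 83
39(ω_s−ω_c) = −83(ω_r−ω_c),  ω_s=0, ω_c=1
ω_r = 1 − (39/83)(0−1) = 122/83
ω_r/ω_c = 122/83

122/83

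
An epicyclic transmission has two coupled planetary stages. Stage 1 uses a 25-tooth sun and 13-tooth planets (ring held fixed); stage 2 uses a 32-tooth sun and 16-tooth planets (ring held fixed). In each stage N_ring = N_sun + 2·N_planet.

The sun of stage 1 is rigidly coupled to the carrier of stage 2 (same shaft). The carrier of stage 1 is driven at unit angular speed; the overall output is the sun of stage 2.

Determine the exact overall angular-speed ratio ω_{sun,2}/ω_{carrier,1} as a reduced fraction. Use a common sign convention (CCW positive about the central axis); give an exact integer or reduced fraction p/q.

228/25

Stage 1: N_ring = 25 + 2·13 = 51
Stage 1: 25(ω_s−ω_c) = −51(ω_r−ω_c),  ω_r=0, ω_c=1
Stage 1: ω_s = 1 − (51/25)(0−1) = 76/25
  ⇒ ω_s¹/ω_c¹ = 76/25
Stage 2: N_ring = 32 + 2·16 = 64
Stage 2: 32(ω_s−ω_c) = −64(ω_r−ω_c),  ω_r=0, ω_c=1
Stage 2: ω_s = 1 − (64/32)(0−1) = 3
  ⇒ ω_s²/ω_c² = 3
Coupling ω_c² = ω_s¹ ⇒ overall = 76/25 × 3 = 228/25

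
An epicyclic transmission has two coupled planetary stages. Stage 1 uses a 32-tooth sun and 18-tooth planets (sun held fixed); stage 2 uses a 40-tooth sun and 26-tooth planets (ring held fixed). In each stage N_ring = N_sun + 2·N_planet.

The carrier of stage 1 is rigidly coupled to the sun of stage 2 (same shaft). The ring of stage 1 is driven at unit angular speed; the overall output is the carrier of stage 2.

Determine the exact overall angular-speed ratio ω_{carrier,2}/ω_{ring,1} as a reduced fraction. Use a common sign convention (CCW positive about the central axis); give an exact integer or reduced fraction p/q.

Stage 1: N_ring = 32 + 2·18 = 68
Stage 1: 32(ω_s−ω_c) = −68(ω_r−ω_c),  ω_s=0, ω_r=1
Stage 1: 32(0−ω_c) = −68(1−ω_c)  ⇒  100ω_c = 68  ⇒  ω_c = 17/25
  ⇒ ω_c¹/ω_r¹ = 17/25
Stage 2: N_ring = 40 + 2·26 = 92
Stage 2: 40(ω_s−ω_c) = −92(ω_r−ω_c),  ω_r=0, ω_s=1
Stage 2: 40(1−ω_c) = −92(0−ω_c)  ⇒  132ω_c = 40  ⇒  ω_c = 10/33
  ⇒ ω_c²/ω_s² = 10/33
Coupling ω_s² = ω_c¹ ⇒ overall = 17/25 × 10/33 = 34/165

34/165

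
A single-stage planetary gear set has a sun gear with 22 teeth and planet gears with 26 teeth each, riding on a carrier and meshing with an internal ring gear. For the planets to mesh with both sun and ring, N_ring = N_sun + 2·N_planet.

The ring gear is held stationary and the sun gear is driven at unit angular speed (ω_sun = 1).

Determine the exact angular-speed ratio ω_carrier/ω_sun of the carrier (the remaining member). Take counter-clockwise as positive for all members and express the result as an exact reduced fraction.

N_ring = 22 + 2·26 = 74
22(ω_s−ω_c) = −74(ω_r−ω_c),  ω_r=0, ω_s=1
22(1−ω_c) = −74(0−ω_c)  ⇒  96ω_c = 22  ⇒  ω_c = 11/48
ω_c/ω_s = 11/48

11/48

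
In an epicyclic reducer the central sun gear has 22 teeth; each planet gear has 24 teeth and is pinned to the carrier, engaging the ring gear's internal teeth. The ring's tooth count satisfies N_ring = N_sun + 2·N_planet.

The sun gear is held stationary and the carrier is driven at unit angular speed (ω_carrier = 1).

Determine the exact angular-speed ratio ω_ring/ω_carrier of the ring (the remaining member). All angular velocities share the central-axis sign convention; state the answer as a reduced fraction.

N_ring = 22 + 2·24 = 70
22(ω_s−ω_c) = −70(ω_r−ω_c),  ω_s=0, ω_c=1
ω_r = 1 − (22/70)(0−1) = 46/35
ω_r/ω_c = 46/35

46/35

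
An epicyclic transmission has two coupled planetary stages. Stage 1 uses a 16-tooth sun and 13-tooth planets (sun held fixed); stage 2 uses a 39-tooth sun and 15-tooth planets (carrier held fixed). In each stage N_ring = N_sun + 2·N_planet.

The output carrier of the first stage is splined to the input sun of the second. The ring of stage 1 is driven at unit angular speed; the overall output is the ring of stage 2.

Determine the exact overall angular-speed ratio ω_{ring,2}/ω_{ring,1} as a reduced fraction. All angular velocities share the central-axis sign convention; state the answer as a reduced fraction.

-273/667

Stage 1: N_ring = 16 + 2·13 = 42
Stage 1: 16(ω_s−ω_c) = −42(ω_r−ω_c),  ω_s=0, ω_r=1
Stage 1: 16(0−ω_c) = −42(1−ω_c)  ⇒  58ω_c = 42  ⇒  ω_c = 21/29
  ⇒ ω_c¹/ω_r¹ = 21/29
Stage 2: N_ring = 39 + 2·15 = 69
Stage 2: 39(ω_s−ω_c) = −69(ω_r−ω_c),  ω_c=0, ω_s=1
Stage 2: ω_r = 0 − (39/69)(1−0) = -13/23
  ⇒ ω_r²/ω_s² = -13/23
Coupling ω_s² = ω_c¹ ⇒ overall = 21/29 × -13/23 = -273/667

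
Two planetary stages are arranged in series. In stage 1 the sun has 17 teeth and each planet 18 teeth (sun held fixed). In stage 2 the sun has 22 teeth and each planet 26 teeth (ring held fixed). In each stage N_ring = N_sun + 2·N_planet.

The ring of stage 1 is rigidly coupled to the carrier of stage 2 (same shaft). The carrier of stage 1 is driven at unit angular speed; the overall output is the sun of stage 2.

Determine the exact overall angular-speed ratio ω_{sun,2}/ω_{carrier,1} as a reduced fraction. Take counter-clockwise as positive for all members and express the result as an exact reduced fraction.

3360/583

Stage 1: N_ring = 17 + 2·18 = 53
Stage 1: 17(ω_s−ω_c) = −53(ω_r−ω_c),  ω_s=0, ω_c=1
Stage 1: ω_r = 1 − (17/53)(0−1) = 70/53
  ⇒ ω_r¹/ω_c¹ = 70/53
Stage 2: N_ring = 22 + 2·26 = 74
Stage 2: 22(ω_s−ω_c) = −74(ω_r−ω_c),  ω_r=0, ω_c=1
Stage 2: ω_s = 1 − (74/22)(0−1) = 48/11
  ⇒ ω_s²/ω_c² = 48/11
Coupling ω_c² = ω_r¹ ⇒ overall = 70/53 × 48/11 = 3360/583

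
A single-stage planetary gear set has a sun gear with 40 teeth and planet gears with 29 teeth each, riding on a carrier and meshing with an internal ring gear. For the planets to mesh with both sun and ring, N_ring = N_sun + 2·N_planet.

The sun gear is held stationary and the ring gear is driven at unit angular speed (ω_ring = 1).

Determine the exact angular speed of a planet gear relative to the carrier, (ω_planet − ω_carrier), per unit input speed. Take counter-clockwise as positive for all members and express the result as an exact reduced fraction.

1960/2001

N_ring = 40 + 2·29 = 98
40(ω_s−ω_c) = −98(ω_r−ω_c),  ω_s=0, ω_r=1
40(0−ω_c) = −98(1−ω_c)  ⇒  138ω_c = 98  ⇒  ω_c = 49/69
sun–planet: 40·(0−49/69) = −29·(ω_p−ω_c)  ⇒  ω_p−ω_c = −(40/29)·(-49/69) = 1960/2001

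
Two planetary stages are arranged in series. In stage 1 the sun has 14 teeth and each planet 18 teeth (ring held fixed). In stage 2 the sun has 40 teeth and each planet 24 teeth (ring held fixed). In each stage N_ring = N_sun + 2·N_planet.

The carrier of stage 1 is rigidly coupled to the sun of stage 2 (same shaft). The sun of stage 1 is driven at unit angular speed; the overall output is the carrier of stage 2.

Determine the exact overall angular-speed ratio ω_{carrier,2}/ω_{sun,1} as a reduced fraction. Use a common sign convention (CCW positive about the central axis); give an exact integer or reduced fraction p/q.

35/512

Stage 1: N_ring = 14 + 2·18 = 50
Stage 1: 14(ω_s−ω_c) = −50(ω_r−ω_c),  ω_r=0, ω_s=1
Stage 1: 14(1−ω_c) = −50(0−ω_c)  ⇒  64ω_c = 14  ⇒  ω_c = 7/32
  ⇒ ω_c¹/ω_s¹ = 7/32
Stage 2: N_ring = 40 + 2·24 = 88
Stage 2: 40(ω_s−ω_c) = −88(ω_r−ω_c),  ω_r=0, ω_s=1
Stage 2: 40(1−ω_c) = −88(0−ω_c)  ⇒  128ω_c = 40  ⇒  ω_c = 5/16
  ⇒ ω_c²/ω_s² = 5/16
Coupling ω_s² = ω_c¹ ⇒ overall = 7/32 × 5/16 = 35/512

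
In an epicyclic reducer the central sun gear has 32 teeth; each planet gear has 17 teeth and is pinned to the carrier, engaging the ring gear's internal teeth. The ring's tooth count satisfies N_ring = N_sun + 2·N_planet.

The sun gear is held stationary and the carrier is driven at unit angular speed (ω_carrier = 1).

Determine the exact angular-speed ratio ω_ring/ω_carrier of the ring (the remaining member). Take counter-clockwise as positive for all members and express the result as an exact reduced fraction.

N_ring = 32 + 2·17 = 66
32(ω_s−ω_c) = −66(ω_r−ω_c),  ω_s=0, ω_c=1
ω_r = 1 − (32/66)(0−1) = 49/33
ω_r/ω_c = 49/33

49/33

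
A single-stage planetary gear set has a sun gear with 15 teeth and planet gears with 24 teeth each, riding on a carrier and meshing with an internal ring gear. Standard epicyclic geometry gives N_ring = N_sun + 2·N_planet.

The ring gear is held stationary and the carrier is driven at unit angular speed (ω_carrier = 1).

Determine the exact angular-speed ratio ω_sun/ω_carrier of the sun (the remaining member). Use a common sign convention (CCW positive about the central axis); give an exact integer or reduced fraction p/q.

26/5

N_ring = 15 + 2·24 = 63
15(ω_s−ω_c) = −63(ω_r−ω_c),  ω_r=0, ω_c=1
ω_s = 1 − (63/15)(0−1) = 26/5
ω_s/ω_c = 26/5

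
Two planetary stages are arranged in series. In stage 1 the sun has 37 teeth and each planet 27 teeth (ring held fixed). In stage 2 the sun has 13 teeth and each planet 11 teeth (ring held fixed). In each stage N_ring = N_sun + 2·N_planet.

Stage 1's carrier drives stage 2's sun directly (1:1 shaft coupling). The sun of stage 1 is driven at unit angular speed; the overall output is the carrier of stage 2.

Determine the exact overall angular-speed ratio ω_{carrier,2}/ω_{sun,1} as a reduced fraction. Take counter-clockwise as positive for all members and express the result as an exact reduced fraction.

481/6144

Stage 1: N_ring = 37 + 2·27 = 91
Stage 1: 37(ω_s−ω_c) = −91(ω_r−ω_c),  ω_r=0, ω_s=1
Stage 1: 37(1−ω_c) = −91(0−ω_c)  ⇒  128ω_c = 37  ⇒  ω_c = 37/128
  ⇒ ω_c¹/ω_s¹ = 37/128
Stage 2: N_ring = 13 + 2·11 = 35
Stage 2: 13(ω_s−ω_c) = −35(ω_r−ω_c),  ω_r=0, ω_s=1
Stage 2: 13(1−ω_c) = −35(0−ω_c)  ⇒  48ω_c = 13  ⇒  ω_c = 13/48
  ⇒ ω_c²/ω_s² = 13/48
Coupling ω_s² = ω_c¹ ⇒ overall = 37/128 × 13/48 = 481/6144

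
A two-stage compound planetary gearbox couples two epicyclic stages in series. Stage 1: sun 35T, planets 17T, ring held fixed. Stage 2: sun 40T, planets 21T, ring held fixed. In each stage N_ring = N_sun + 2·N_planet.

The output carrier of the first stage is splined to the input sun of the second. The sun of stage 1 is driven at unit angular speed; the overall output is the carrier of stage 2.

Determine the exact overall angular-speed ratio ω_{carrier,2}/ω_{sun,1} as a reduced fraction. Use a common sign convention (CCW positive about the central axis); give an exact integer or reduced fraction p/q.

175/1586

Stage 1: N_ring = 35 + 2·17 = 69
Stage 1: 35(ω_s−ω_c) = −69(ω_r−ω_c),  ω_r=0, ω_s=1
Stage 1: 35(1−ω_c) = −69(0−ω_c)  ⇒  104ω_c = 35  ⇒  ω_c = 35/104
  ⇒ ω_c¹/ω_s¹ = 35/104
Stage 2: N_ring = 40 + 2·21 = 82
Stage 2: 40(ω_s−ω_c) = −82(ω_r−ω_c),  ω_r=0, ω_s=1
Stage 2: 40(1−ω_c) = −82(0−ω_c)  ⇒  122ω_c = 40  ⇒  ω_c = 20/61
  ⇒ ω_c²/ω_s² = 20/61
Coupling ω_s² = ω_c¹ ⇒ overall = 35/104 × 20/61 = 175/1586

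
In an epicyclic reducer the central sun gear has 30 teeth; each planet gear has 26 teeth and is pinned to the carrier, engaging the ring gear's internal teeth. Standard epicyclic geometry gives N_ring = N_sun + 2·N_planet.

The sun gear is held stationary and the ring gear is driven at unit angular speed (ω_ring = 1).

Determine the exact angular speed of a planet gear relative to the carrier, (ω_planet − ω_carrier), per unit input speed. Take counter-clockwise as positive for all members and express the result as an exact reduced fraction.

615/728

N_ring = 30 + 2·26 = 82
30(ω_s−ω_c) = −82(ω_r−ω_c),  ω_s=0, ω_r=1
30(0−ω_c) = −82(1−ω_c)  ⇒  112ω_c = 82  ⇒  ω_c = 41/56
sun–planet: 30·(0−41/56) = −26·(ω_p−ω_c)  ⇒  ω_p−ω_c = −(30/26)·(-41/56) = 615/728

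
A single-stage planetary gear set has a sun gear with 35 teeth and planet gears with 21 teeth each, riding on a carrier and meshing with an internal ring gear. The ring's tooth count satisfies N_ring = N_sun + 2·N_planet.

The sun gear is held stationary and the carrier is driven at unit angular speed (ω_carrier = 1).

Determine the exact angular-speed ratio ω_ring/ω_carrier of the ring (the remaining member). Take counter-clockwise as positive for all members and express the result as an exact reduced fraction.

16/11

N_ring = 35 + 2·21 = 77
35(ω_s−ω_c) = −77(ω_r−ω_c),  ω_s=0, ω_c=1
ω_r = 1 − (35/77)(0−1) = 16/11
ω_r/ω_c = 16/11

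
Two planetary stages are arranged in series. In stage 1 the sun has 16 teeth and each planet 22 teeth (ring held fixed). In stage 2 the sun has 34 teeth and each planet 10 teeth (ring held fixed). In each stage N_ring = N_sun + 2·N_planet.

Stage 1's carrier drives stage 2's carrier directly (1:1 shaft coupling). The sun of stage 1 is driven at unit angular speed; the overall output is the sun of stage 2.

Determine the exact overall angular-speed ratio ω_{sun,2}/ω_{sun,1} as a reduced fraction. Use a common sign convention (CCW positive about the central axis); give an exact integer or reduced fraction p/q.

176/323

Stage 1: N_ring = 16 + 2·22 = 60
Stage 1: 16(ω_s−ω_c) = −60(ω_r−ω_c),  ω_r=0, ω_s=1
Stage 1: 16(1−ω_c) = −60(0−ω_c)  ⇒  76ω_c = 16  ⇒  ω_c = 4/19
  ⇒ ω_c¹/ω_s¹ = 4/19
Stage 2: N_ring = 34 + 2·10 = 54
Stage 2: 34(ω_s−ω_c) = −54(ω_r−ω_c),  ω_r=0, ω_c=1
Stage 2: ω_s = 1 − (54/34)(0−1) = 44/17
  ⇒ ω_s²/ω_c² = 44/17
Coupling ω_c² = ω_c¹ ⇒ overall = 4/19 × 44/17 = 176/323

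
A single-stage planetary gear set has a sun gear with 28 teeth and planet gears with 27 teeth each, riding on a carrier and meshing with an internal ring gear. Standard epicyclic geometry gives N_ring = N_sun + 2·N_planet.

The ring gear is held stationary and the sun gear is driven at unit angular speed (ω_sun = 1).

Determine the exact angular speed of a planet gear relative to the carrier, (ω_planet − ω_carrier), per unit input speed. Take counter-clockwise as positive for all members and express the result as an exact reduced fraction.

-1148/1485

N_ring = 28 + 2·27 = 82
28(ω_s−ω_c) = −82(ω_r−ω_c),  ω_r=0, ω_s=1
28(1−ω_c) = −82(0−ω_c)  ⇒  110ω_c = 28  ⇒  ω_c = 14/55
sun–planet: 28·(1−14/55) = −27·(ω_p−ω_c)  ⇒  ω_p−ω_c = −(28/27)·(41/55) = -1148/1485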